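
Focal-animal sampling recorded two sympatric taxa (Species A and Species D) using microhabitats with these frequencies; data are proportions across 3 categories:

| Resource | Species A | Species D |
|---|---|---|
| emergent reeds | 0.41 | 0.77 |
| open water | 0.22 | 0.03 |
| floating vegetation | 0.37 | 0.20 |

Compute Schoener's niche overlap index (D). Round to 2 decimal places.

0.64

Σ|p₁ᵢ − p₂ᵢ| = 0.36 + 0.19 + 0.17 = 0.72
D = 1 − ½ × 0.72 = 1 − 0.360 = 0.6400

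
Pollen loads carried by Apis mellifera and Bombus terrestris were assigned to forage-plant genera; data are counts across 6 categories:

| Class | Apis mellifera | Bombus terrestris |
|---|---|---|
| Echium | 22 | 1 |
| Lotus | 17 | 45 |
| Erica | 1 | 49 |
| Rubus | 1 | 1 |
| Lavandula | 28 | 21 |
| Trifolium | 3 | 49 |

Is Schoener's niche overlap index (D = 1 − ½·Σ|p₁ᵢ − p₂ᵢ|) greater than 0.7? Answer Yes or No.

Proportions for Apis mellifera (n=72): 22/72=0.3056, 17/72=0.2361, 1/72=0.0139, 1/72=0.0139, 28/72=0.3889, 3/72=0.0417
Proportions for Bombus terrestris (n=166): 1/166=0.0060, 45/166=0.2711, 49/166=0.2952, 1/166=0.0060, 21/166=0.1265, 49/166=0.2952
Σ|p₁ᵢ − p₂ᵢ| = 0.2996 + 0.0350 + 0.2813 + 0.0079 + 0.2624 + 0.2535 = 1.1397
D = 1 − ½ × 1.1397 = 1 − 0.56985 = 0.43015
D = 0.43015 < 0.7 → No.

No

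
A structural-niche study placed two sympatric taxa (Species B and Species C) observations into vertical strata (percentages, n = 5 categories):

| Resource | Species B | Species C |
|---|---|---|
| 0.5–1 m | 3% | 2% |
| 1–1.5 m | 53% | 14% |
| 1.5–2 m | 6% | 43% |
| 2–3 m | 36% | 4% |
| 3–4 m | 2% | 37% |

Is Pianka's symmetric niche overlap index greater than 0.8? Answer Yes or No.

Convert percentages to proportions (divide by 100).
Σ p₁ᵢp₂ᵢ = 0.0006 + 0.0742 + 0.0258 + 0.0144 + 0.0074 = 0.1224
Σp_1ᵢ² = 0.03² + 0.53² + 0.06² + 0.36² + 0.02² = 0.0009 + 0.2809 + 0.0036 + 0.1296 + 0.0004 = 0.4154
Σp_2ᵢ² = 0.02² + 0.14² + 0.43² + 0.04² + 0.37² = 0.0004 + 0.0196 + 0.1849 + 0.0016 + 0.1369 = 0.3434
O = 0.1224 / √(0.4154 × 0.3434) = 0.1224 / 0.37769 = 0.3241
O = 0.3241 < 0.8 → No.

No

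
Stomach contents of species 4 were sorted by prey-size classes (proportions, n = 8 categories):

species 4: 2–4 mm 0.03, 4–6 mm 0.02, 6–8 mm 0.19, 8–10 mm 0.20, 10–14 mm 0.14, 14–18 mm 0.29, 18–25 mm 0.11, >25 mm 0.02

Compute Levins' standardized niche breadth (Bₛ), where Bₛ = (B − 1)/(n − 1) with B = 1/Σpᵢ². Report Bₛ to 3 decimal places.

0.595

Σpᵢ² = 0.03² + 0.02² + 0.19² + 0.20² + 0.14² + 0.29² + 0.11² + 0.02² = 0.0009 + 0.0004 + 0.0361 + 0.0400 + 0.0196 + 0.0841 + 0.0121 + 0.0004 = 0.1936
B = 1 / 0.1936 = 5.16529
Bₛ = (B − 1)/(n − 1) = (5.16529 − 1)/(8 − 1) = 4.16529/7 = 0.59504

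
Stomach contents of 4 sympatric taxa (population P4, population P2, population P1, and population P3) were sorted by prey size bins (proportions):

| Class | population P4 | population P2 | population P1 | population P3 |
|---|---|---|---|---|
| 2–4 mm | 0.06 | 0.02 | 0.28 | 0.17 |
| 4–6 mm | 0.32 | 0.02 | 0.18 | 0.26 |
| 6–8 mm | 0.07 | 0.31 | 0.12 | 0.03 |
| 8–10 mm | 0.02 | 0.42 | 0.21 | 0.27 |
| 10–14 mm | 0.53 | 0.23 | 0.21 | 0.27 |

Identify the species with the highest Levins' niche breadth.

population P1

Σp_P4ᵢ² = 0.06² + 0.32² + 0.07² + 0.02² + 0.53² = 0.0036 + 0.1024 + 0.0049 + 0.0004 + 0.2809 = 0.3922
B_P4 = 1 / 0.3922 = 2.5497
Σp_P2ᵢ² = 0.02² + 0.02² + 0.31² + 0.42² + 0.23² = 0.0004 + 0.0004 + 0.0961 + 0.1764 + 0.0529 = 0.3262
B_P2 = 1 / 0.3262 = 3.0656
Σp_P1ᵢ² = 0.28² + 0.18² + 0.12² + 0.21² + 0.21² = 0.0784 + 0.0324 + 0.0144 + 0.0441 + 0.0441 = 0.2134
B_P1 = 1 / 0.2134 = 4.6860
Σp_P3ᵢ² = 0.17² + 0.26² + 0.03² + 0.27² + 0.27² = 0.0289 + 0.0676 + 0.0009 + 0.0729 + 0.0729 = 0.2432
B_P3 = 1 / 0.2432 = 4.1118
Highest B → broadest niche (most generalist): population P1 (B = 4.69).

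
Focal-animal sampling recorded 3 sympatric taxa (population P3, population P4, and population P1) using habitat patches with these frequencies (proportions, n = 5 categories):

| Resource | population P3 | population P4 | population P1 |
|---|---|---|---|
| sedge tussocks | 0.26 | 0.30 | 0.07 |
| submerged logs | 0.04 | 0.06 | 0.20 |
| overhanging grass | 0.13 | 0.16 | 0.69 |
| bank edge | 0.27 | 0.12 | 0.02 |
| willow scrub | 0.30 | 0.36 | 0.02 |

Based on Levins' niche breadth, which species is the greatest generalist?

population P3

Σp_P3ᵢ² = 0.26² + 0.04² + 0.13² + 0.27² + 0.30² = 0.0676 + 0.0016 + 0.0169 + 0.0729 + 0.0900 = 0.2490
B_P3 = 1 / 0.2490 = 4.0161
Σp_P4ᵢ² = 0.30² + 0.06² + 0.16² + 0.12² + 0.36² = 0.0900 + 0.0036 + 0.0256 + 0.0144 + 0.1296 = 0.2632
B_P4 = 1 / 0.2632 = 3.7994
Σp_P1ᵢ² = 0.07² + 0.20² + 0.69² + 0.02² + 0.02² = 0.0049 + 0.0400 + 0.4761 + 0.0004 + 0.0004 = 0.5218
B_P1 = 1 / 0.5218 = 1.9164
Highest B → broadest niche (most generalist): population P3 (B = 4.02).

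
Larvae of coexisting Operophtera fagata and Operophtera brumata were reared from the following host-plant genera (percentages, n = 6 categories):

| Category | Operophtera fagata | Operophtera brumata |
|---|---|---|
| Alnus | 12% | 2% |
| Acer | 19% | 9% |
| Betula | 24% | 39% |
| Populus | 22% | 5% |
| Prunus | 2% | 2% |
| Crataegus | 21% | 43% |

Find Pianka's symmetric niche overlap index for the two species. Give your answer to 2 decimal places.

0.81

Convert percentages to proportions (divide by 100).
Σ p₁ᵢp₂ᵢ = 0.0024 + 0.0171 + 0.0936 + 0.0110 + 0.0004 + 0.0903 = 0.2148
Σp_1ᵢ² = 0.12² + 0.19² + 0.24² + 0.22² + 0.02² + 0.21² = 0.0144 + 0.0361 + 0.0576 + 0.0484 + 0.0004 + 0.0441 = 0.2010
Σp_2ᵢ² = 0.02² + 0.09² + 0.39² + 0.05² + 0.02² + 0.43² = 0.0004 + 0.0081 + 0.1521 + 0.0025 + 0.0004 + 0.1849 = 0.3484
O = 0.2148 / √(0.2010 × 0.3484) = 0.2148 / 0.26463 = 0.8117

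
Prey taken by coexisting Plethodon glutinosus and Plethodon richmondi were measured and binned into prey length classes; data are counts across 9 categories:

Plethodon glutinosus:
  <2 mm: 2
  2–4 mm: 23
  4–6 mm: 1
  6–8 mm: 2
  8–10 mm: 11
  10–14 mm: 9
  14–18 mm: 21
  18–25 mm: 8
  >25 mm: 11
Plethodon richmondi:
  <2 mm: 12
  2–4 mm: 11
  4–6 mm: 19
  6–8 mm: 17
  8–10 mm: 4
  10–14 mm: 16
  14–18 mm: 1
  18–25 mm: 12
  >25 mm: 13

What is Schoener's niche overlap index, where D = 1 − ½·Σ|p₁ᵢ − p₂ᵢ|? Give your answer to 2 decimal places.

0.53

Proportions for Plethodon glutinosus (n=88): 2/88=0.0227, 23/88=0.2614, 1/88=0.0114, 2/88=0.0227, 11/88=0.1250, 9/88=0.1023, 21/88=0.2386, 8/88=0.0909, 11/88=0.1250
Proportions for Plethodon richmondi (n=105): 12/105=0.1143, 11/105=0.1048, 19/105=0.1810, 17/105=0.1619, 4/105=0.0381, 16/105=0.1524, 1/105=0.0095, 12/105=0.1143, 13/105=0.1238
Σ|p₁ᵢ − p₂ᵢ| = 0.0916 + 0.1566 + 0.1696 + 0.1392 + 0.0869 + 0.0501 + 0.2291 + 0.0234 + 0.0012 = 0.9477
D = 1 − ½ × 0.9477 = 1 − 0.47385 = 0.52615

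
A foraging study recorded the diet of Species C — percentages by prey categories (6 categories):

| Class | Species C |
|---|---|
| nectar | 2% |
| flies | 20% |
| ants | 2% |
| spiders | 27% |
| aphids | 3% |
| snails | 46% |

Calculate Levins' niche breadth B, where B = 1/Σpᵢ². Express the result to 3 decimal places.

3.066

Convert percentages to proportions (divide by 100).
Σpᵢ² = 0.02² + 0.20² + 0.02² + 0.27² + 0.03² + 0.46² = 0.0004 + 0.0400 + 0.0004 + 0.0729 + 0.0009 + 0.2116 = 0.3262
B = 1 / 0.3262 = 3.06560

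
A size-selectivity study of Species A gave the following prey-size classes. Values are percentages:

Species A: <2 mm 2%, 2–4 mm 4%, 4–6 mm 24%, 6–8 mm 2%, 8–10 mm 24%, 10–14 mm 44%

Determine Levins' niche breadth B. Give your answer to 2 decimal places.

3.21

Convert percentages to proportions (divide by 100).
Σpᵢ² = 0.02² + 0.04² + 0.24² + 0.02² + 0.24² + 0.44² = 0.0004 + 0.0016 + 0.0576 + 0.0004 + 0.0576 + 0.1936 = 0.3112
B = 1 / 0.3112 = 3.2134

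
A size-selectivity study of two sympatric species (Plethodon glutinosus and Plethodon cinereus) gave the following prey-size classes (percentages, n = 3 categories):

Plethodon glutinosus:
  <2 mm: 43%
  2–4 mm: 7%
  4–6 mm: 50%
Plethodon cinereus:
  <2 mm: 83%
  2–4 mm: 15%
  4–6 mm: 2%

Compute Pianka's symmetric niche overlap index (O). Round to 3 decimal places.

Convert percentages to proportions (divide by 100).
Σ p₁ᵢp₂ᵢ = 0.3569 + 0.0105 + 0.0100 = 0.3774
Σp_1ᵢ² = 0.43² + 0.07² + 0.50² = 0.1849 + 0.0049 + 0.2500 = 0.4398
Σp_2ᵢ² = 0.83² + 0.15² + 0.02² = 0.6889 + 0.0225 + 0.0004 = 0.7118
O = 0.3774 / √(0.4398 × 0.7118) = 0.3774 / 0.559508 = 0.67452

0.675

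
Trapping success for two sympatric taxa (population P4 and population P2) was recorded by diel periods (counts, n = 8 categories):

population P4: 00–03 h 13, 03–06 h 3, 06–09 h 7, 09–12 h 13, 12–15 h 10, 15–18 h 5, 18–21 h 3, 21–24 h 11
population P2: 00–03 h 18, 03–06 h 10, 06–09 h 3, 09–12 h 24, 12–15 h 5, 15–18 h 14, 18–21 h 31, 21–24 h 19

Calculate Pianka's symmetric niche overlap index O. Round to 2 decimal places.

0.79

Proportions for population P4 (n=65): 13/65=0.2000, 3/65=0.0462, 7/65=0.1077, 13/65=0.2000, 10/65=0.1538, 5/65=0.0769, 3/65=0.0462, 11/65=0.1692
Proportions for population P2 (n=124): 18/124=0.1452, 10/124=0.0806, 3/124=0.0242, 24/124=0.1935, 5/124=0.0403, 14/124=0.1129, 31/124=0.2500, 19/124=0.1532
Σ p₁ᵢp₂ᵢ = 0.029040 + 0.003724 + 0.002606 + 0.038700 + 0.006198 + 0.008682 + 0.011550 + 0.025921 = 0.126421
Σp_1ᵢ² = 0.2000² + 0.0462² + 0.1077² + 0.2000² + 0.1538² + 0.0769² + 0.0462² + 0.1692² = 0.040000 + 0.002134 + 0.011599 + 0.040000 + 0.023654 + 0.005914 + 0.002134 + 0.028629 = 0.154064
Σp_2ᵢ² = 0.1452² + 0.0806² + 0.0242² + 0.1935² + 0.0403² + 0.1129² + 0.2500² + 0.1532² = 0.021083 + 0.006496 + 0.000586 + 0.037442 + 0.001624 + 0.012746 + 0.062500 + 0.023470 = 0.165947
O = 0.126421 / √(0.154064 × 0.165947) = 0.126421 / 0.1598951 = 0.7906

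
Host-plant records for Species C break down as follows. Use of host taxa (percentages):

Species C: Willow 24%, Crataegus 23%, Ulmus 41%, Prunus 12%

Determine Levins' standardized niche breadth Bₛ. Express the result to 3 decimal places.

0.804

Convert percentages to proportions (divide by 100).
Σpᵢ² = 0.24² + 0.23² + 0.41² + 0.12² = 0.0576 + 0.0529 + 0.1681 + 0.0144 = 0.2930
B = 1 / 0.2930 = 3.41297
Bₛ = (B − 1)/(n − 1) = (3.41297 − 1)/(4 − 1) = 2.41297/3 = 0.80432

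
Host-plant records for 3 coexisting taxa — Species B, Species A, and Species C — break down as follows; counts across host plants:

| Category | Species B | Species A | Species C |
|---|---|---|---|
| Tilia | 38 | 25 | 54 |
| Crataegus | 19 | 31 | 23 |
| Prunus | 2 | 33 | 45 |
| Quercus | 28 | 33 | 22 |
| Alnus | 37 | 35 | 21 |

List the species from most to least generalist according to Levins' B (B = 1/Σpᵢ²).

Species A > Species C > Species B

Proportions for Species B (n=124): 38/124=0.3065, 19/124=0.1532, 2/124=0.0161, 28/124=0.2258, 37/124=0.2984
Proportions for Species A (n=157): 25/157=0.1592, 31/157=0.1975, 33/157=0.2102, 33/157=0.2102, 35/157=0.2229
Proportions for Species C (n=165): 54/165=0.3273, 23/165=0.1394, 45/165=0.2727, 22/165=0.1333, 21/165=0.1273
Σp_Bᵢ² = 0.3065² + 0.1532² + 0.0161² + 0.2258² + 0.2984² = 0.093942 + 0.023470 + 0.000259 + 0.050986 + 0.089043 = 0.257700
B_B = 1 / 0.257700 = 3.8805
Σp_Aᵢ² = 0.1592² + 0.1975² + 0.2102² + 0.2102² + 0.2229² = 0.025345 + 0.039006 + 0.044184 + 0.044184 + 0.049684 = 0.202403
B_A = 1 / 0.202403 = 4.9406
Σp_Cᵢ² = 0.3273² + 0.1394² + 0.2727² + 0.1333² + 0.1273² = 0.107125 + 0.019432 + 0.074365 + 0.017769 + 0.016205 = 0.234896
B_C = 1 / 0.234896 = 4.2572
Ranking by B (broadest → narrowest): Species A (4.94) > Species C (4.26) > Species B (3.88)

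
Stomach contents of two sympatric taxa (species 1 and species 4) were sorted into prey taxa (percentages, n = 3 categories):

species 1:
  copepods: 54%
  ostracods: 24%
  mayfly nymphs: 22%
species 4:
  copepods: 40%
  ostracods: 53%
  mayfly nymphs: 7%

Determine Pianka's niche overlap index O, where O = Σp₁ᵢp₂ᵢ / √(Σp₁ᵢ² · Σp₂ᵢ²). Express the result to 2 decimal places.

0.85

Convert percentages to proportions (divide by 100).
Σ p₁ᵢp₂ᵢ = 0.2160 + 0.1272 + 0.0154 = 0.3586
Σp_1ᵢ² = 0.54² + 0.24² + 0.22² = 0.2916 + 0.0576 + 0.0484 = 0.3976
Σp_2ᵢ² = 0.40² + 0.53² + 0.07² = 0.1600 + 0.2809 + 0.0049 = 0.4458
O = 0.3586 / √(0.3976 × 0.4458) = 0.3586 / 0.42101 = 0.8518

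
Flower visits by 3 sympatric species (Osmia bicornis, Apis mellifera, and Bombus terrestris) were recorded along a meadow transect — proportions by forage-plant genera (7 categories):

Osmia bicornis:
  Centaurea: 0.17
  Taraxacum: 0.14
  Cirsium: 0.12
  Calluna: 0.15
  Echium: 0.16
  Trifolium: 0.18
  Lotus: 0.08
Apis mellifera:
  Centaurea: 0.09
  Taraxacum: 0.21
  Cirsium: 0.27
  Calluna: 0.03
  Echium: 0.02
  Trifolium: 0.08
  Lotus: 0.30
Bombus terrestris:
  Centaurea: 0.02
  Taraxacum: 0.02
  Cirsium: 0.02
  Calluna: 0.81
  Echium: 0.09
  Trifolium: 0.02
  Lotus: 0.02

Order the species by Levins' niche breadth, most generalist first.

Σp_bicoᵢ² = 0.17² + 0.14² + 0.12² + 0.15² + 0.16² + 0.18² + 0.08² = 0.0289 + 0.0196 + 0.0144 + 0.0225 + 0.0256 + 0.0324 + 0.0064 = 0.1498
B_bico = 1 / 0.1498 = 6.6756
Σp_mellᵢ² = 0.09² + 0.21² + 0.27² + 0.03² + 0.02² + 0.08² + 0.30² = 0.0081 + 0.0441 + 0.0729 + 0.0009 + 0.0004 + 0.0064 + 0.0900 = 0.2228
B_mell = 1 / 0.2228 = 4.4883
Σp_terrᵢ² = 0.02² + 0.02² + 0.02² + 0.81² + 0.09² + 0.02² + 0.02² = 0.0004 + 0.0004 + 0.0004 + 0.6561 + 0.0081 + 0.0004 + 0.0004 = 0.6662
B_terr = 1 / 0.6662 = 1.5011
Ranking by B (broadest → narrowest): Osmia bicornis (6.68) > Apis mellifera (4.49) > Bombus terrestris (1.50)

Osmia bicornis > Apis mellifera > Bombus terrestris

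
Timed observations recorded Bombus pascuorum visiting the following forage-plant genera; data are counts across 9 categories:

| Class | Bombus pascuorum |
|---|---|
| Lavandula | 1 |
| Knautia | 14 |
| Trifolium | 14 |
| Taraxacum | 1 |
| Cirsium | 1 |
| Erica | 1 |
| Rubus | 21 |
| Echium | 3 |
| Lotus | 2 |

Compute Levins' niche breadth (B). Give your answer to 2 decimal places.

3.96

Proportions for Bombus pascuorum (n=58): 1/58=0.0172, 14/58=0.2414, 14/58=0.2414, 1/58=0.0172, 1/58=0.0172, 1/58=0.0172, 21/58=0.3621, 3/58=0.0517, 2/58=0.0345
Σpᵢ² = 0.0172² + 0.2414² + 0.2414² + 0.0172² + 0.0172² + 0.0172² + 0.3621² + 0.0517² + 0.0345² = 0.000296 + 0.058274 + 0.058274 + 0.000296 + 0.000296 + 0.000296 + 0.131116 + 0.002673 + 0.001190 = 0.252711
B = 1 / 0.252711 = 3.9571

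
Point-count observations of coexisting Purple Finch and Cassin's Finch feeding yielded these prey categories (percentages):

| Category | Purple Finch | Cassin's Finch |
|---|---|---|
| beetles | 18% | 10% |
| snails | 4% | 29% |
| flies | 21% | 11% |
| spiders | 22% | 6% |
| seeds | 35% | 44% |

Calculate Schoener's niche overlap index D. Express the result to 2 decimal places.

Convert percentages to proportions (divide by 100).
Σ|p₁ᵢ − p₂ᵢ| = 0.08 + 0.25 + 0.10 + 0.16 + 0.09 = 0.68
D = 1 − ½ × 0.68 = 1 − 0.340 = 0.6600

0.66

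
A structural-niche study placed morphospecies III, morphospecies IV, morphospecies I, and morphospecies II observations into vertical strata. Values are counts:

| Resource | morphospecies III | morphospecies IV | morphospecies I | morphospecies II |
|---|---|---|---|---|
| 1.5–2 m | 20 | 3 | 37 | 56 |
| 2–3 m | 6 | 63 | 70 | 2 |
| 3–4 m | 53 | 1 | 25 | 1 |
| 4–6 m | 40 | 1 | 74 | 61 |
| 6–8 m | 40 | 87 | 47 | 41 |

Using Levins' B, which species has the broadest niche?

Proportions for morphospecies III (n=159): 20/159=0.1258, 6/159=0.0377, 53/159=0.3333, 40/159=0.2516, 40/159=0.2516
Proportions for morphospecies IV (n=155): 3/155=0.0194, 63/155=0.4065, 1/155=0.0065, 1/155=0.0065, 87/155=0.5613
Proportions for morphospecies I (n=253): 37/253=0.1462, 70/253=0.2767, 25/253=0.0988, 74/253=0.2925, 47/253=0.1858
Proportions for morphospecies II (n=161): 56/161=0.3478, 2/161=0.0124, 1/161=0.0062, 61/161=0.3789, 41/161=0.2547
Σp_IIIᵢ² = 0.1258² + 0.0377² + 0.3333² + 0.2516² + 0.2516² = 0.015826 + 0.001421 + 0.111089 + 0.063303 + 0.063303 = 0.254942
B_III = 1 / 0.254942 = 3.9225
Σp_IVᵢ² = 0.0194² + 0.4065² + 0.0065² + 0.0065² + 0.5613² = 0.000376 + 0.165242 + 0.000042 + 0.000042 + 0.315058 = 0.480760
B_IV = 1 / 0.480760 = 2.0800
Σp_Iᵢ² = 0.1462² + 0.2767² + 0.0988² + 0.2925² + 0.1858² = 0.021374 + 0.076563 + 0.009761 + 0.085556 + 0.034522 = 0.227776
B_I = 1 / 0.227776 = 4.3903
Σp_IIᵢ² = 0.3478² + 0.0124² + 0.0062² + 0.3789² + 0.2547² = 0.120965 + 0.000154 + 0.000038 + 0.143565 + 0.064872 = 0.329594
B_II = 1 / 0.329594 = 3.0340
Highest B → broadest niche (most generalist): morphospecies I (B = 4.39).

morphospecies I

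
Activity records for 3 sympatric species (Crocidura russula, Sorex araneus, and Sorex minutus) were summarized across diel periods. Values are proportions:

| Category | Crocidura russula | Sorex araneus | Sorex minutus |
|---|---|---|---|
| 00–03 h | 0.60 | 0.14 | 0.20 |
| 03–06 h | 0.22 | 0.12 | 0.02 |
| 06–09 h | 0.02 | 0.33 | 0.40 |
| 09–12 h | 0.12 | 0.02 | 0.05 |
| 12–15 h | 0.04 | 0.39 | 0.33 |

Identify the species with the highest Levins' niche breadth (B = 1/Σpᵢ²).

Sorex araneus

Σp_russᵢ² = 0.60² + 0.22² + 0.02² + 0.12² + 0.04² = 0.3600 + 0.0484 + 0.0004 + 0.0144 + 0.0016 = 0.4248
B_russ = 1 / 0.4248 = 2.3540
Σp_aranᵢ² = 0.14² + 0.12² + 0.33² + 0.02² + 0.39² = 0.0196 + 0.0144 + 0.1089 + 0.0004 + 0.1521 = 0.2954
B_aran = 1 / 0.2954 = 3.3852
Σp_minuᵢ² = 0.20² + 0.02² + 0.40² + 0.05² + 0.33² = 0.0400 + 0.0004 + 0.1600 + 0.0025 + 0.1089 = 0.3118
B_minu = 1 / 0.3118 = 3.2072
Highest B → broadest niche (most generalist): Sorex araneus (B = 3.39).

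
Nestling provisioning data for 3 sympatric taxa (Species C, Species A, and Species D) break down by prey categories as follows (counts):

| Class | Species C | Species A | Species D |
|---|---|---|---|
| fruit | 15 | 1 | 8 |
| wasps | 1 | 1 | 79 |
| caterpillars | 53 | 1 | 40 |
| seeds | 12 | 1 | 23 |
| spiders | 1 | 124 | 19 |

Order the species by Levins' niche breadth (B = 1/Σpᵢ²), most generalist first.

Species D > Species C > Species A

Proportions for Species C (n=82): 15/82=0.1829, 1/82=0.0122, 53/82=0.6463, 12/82=0.1463, 1/82=0.0122
Proportions for Species A (n=128): 1/128=0.0078, 1/128=0.0078, 1/128=0.0078, 1/128=0.0078, 124/128=0.9688
Proportions for Species D (n=169): 8/169=0.0473, 79/169=0.4675, 40/169=0.2367, 23/169=0.1361, 19/169=0.1124
Σp_Cᵢ² = 0.1829² + 0.0122² + 0.6463² + 0.1463² + 0.0122² = 0.033452 + 0.000149 + 0.417704 + 0.021404 + 0.000149 = 0.472858
B_C = 1 / 0.472858 = 2.1148
Σp_Aᵢ² = 0.0078² + 0.0078² + 0.0078² + 0.0078² + 0.9688² = 0.000061 + 0.000061 + 0.000061 + 0.000061 + 0.938573 = 0.938817
B_A = 1 / 0.938817 = 1.0652
Σp_Dᵢ² = 0.0473² + 0.4675² + 0.2367² + 0.1361² + 0.1124² = 0.002237 + 0.218556 + 0.056027 + 0.018523 + 0.012634 = 0.307977
B_D = 1 / 0.307977 = 3.2470
Ranking by B (broadest → narrowest): Species D (3.25) > Species C (2.11) > Species A (1.07)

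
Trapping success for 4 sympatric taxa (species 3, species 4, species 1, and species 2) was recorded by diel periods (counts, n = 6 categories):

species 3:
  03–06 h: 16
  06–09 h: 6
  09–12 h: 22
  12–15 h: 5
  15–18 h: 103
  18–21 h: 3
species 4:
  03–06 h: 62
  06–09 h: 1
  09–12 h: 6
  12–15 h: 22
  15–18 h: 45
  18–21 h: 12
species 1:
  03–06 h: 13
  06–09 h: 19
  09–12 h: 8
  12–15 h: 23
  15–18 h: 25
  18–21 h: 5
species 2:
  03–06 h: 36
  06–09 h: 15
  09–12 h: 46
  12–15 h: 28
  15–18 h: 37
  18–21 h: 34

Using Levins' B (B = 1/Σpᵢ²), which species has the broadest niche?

Proportions for species 3 (n=155): 16/155=0.1032, 6/155=0.0387, 22/155=0.1419, 5/155=0.0323, 103/155=0.6645, 3/155=0.0194
Proportions for species 4 (n=148): 62/148=0.4189, 1/148=0.0068, 6/148=0.0405, 22/148=0.1486, 45/148=0.3041, 12/148=0.0811
Proportions for species 1 (n=93): 13/93=0.1398, 19/93=0.2043, 8/93=0.0860, 23/93=0.2473, 25/93=0.2688, 5/93=0.0538
Proportions for species 2 (n=196): 36/196=0.1837, 15/196=0.0765, 46/196=0.2347, 28/196=0.1429, 37/196=0.1888, 34/196=0.1735
Σp_3ᵢ² = 0.1032² + 0.0387² + 0.1419² + 0.0323² + 0.6645² + 0.0194² = 0.010650 + 0.001498 + 0.020136 + 0.001043 + 0.441560 + 0.000376 = 0.475263
B_3 = 1 / 0.475263 = 2.1041
Σp_4ᵢ² = 0.4189² + 0.0068² + 0.0405² + 0.1486² + 0.3041² + 0.0811² = 0.175477 + 0.000046 + 0.001640 + 0.022082 + 0.092477 + 0.006577 = 0.298299
B_4 = 1 / 0.298299 = 3.3523
Σp_1ᵢ² = 0.1398² + 0.2043² + 0.0860² + 0.2473² + 0.2688² + 0.0538² = 0.019544 + 0.041738 + 0.007396 + 0.061157 + 0.072253 + 0.002894 = 0.204982
B_1 = 1 / 0.204982 = 4.8785
Σp_2ᵢ² = 0.1837² + 0.0765² + 0.2347² + 0.1429² + 0.1888² + 0.1735² = 0.033746 + 0.005852 + 0.055084 + 0.020420 + 0.035645 + 0.030102 = 0.180849
B_2 = 1 / 0.180849 = 5.5295
Highest B → broadest niche (most generalist): species 2 (B = 5.53).

species 2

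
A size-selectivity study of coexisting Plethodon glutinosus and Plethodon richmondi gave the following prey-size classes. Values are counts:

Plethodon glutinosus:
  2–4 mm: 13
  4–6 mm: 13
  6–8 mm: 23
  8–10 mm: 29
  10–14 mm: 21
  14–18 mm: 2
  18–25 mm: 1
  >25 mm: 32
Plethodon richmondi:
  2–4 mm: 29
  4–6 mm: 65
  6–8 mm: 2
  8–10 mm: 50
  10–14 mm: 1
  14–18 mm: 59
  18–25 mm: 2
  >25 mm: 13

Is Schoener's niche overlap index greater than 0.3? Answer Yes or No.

Yes

Proportions for Plethodon glutinosus (n=134): 13/134=0.0970, 13/134=0.0970, 23/134=0.1716, 29/134=0.2164, 21/134=0.1567, 2/134=0.0149, 1/134=0.0075, 32/134=0.2388
Proportions for Plethodon richmondi (n=221): 29/221=0.1312, 65/221=0.2941, 2/221=0.0090, 50/221=0.2262, 1/221=0.0045, 59/221=0.2670, 2/221=0.0090, 13/221=0.0588
Σ|p₁ᵢ − p₂ᵢ| = 0.0342 + 0.1971 + 0.1626 + 0.0098 + 0.1522 + 0.2521 + 0.0015 + 0.1800 = 0.9895
D = 1 − ½ × 0.9895 = 1 − 0.49475 = 0.50525
D = 0.50525 > 0.3 → Yes.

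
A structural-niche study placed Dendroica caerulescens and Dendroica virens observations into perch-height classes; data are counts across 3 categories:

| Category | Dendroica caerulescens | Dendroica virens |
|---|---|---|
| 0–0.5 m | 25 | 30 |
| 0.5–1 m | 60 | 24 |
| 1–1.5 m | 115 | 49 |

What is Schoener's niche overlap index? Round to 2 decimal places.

0.83

Proportions for Dendroica caerulescens (n=200): 25/200=0.1250, 60/200=0.3000, 115/200=0.5750
Proportions for Dendroica virens (n=103): 30/103=0.2913, 24/103=0.2330, 49/103=0.4757
Σ|p₁ᵢ − p₂ᵢ| = 0.1663 + 0.0670 + 0.0993 = 0.3326
D = 1 − ½ × 0.3326 = 1 − 0.16630 = 0.83370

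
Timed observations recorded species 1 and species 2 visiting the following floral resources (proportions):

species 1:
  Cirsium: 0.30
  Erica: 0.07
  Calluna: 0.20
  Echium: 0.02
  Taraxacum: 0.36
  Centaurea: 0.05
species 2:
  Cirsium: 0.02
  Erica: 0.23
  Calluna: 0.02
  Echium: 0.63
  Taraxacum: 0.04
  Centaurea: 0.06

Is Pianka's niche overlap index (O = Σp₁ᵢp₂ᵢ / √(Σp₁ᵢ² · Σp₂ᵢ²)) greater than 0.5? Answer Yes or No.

No

Σ p₁ᵢp₂ᵢ = 0.0060 + 0.0161 + 0.0040 + 0.0126 + 0.0144 + 0.0030 = 0.0561
Σp_1ᵢ² = 0.30² + 0.07² + 0.20² + 0.02² + 0.36² + 0.05² = 0.0900 + 0.0049 + 0.0400 + 0.0004 + 0.1296 + 0.0025 = 0.2674
Σp_2ᵢ² = 0.02² + 0.23² + 0.02² + 0.63² + 0.04² + 0.06² = 0.0004 + 0.0529 + 0.0004 + 0.3969 + 0.0016 + 0.0036 = 0.4558
O = 0.0561 / √(0.2674 × 0.4558) = 0.0561 / 0.34911 = 0.1607
O = 0.1607 < 0.5 → No.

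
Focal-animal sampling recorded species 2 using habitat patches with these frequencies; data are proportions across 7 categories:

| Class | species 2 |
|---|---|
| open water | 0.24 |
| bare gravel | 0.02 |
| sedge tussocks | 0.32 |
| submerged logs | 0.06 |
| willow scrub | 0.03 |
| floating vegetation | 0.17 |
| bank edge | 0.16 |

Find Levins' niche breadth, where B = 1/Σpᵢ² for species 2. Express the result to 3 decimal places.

Σpᵢ² = 0.24² + 0.02² + 0.32² + 0.06² + 0.03² + 0.17² + 0.16² = 0.0576 + 0.0004 + 0.1024 + 0.0036 + 0.0009 + 0.0289 + 0.0256 = 0.2194
B = 1 / 0.2194 = 4.55789

4.558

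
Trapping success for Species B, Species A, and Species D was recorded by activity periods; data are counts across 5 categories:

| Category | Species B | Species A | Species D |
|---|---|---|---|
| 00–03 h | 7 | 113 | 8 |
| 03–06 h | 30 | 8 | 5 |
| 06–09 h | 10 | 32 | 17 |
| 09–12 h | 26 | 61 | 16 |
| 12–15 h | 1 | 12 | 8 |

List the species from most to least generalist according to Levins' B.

Species D > Species B > Species A

Proportions for Species B (n=74): 7/74=0.0946, 30/74=0.4054, 10/74=0.1351, 26/74=0.3514, 1/74=0.0135
Proportions for Species A (n=226): 113/226=0.5000, 8/226=0.0354, 32/226=0.1416, 61/226=0.2699, 12/226=0.0531
Proportions for Species D (n=54): 8/54=0.1481, 5/54=0.0926, 17/54=0.3148, 16/54=0.2963, 8/54=0.1481
Σp_Bᵢ² = 0.0946² + 0.4054² + 0.1351² + 0.3514² + 0.0135² = 0.008949 + 0.164349 + 0.018252 + 0.123482 + 0.000182 = 0.315214
B_B = 1 / 0.315214 = 3.1724
Σp_Aᵢ² = 0.5000² + 0.0354² + 0.1416² + 0.2699² + 0.0531² = 0.250000 + 0.001253 + 0.020051 + 0.072846 + 0.002820 = 0.346970
B_A = 1 / 0.346970 = 2.8821
Σp_Dᵢ² = 0.1481² + 0.0926² + 0.3148² + 0.2963² + 0.1481² = 0.021934 + 0.008575 + 0.099099 + 0.087794 + 0.021934 = 0.239336
B_D = 1 / 0.239336 = 4.1782
Ranking by B (broadest → narrowest): Species D (4.18) > Species B (3.17) > Species A (2.88)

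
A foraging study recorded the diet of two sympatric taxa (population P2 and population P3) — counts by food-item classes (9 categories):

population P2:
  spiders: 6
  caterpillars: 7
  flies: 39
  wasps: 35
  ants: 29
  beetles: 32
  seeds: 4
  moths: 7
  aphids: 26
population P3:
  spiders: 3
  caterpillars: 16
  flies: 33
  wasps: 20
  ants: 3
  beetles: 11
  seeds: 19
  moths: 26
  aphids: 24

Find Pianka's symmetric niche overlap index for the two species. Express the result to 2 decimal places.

Proportions for population P2 (n=185): 6/185=0.0324, 7/185=0.0378, 39/185=0.2108, 35/185=0.1892, 29/185=0.1568, 32/185=0.1730, 4/185=0.0216, 7/185=0.0378, 26/185=0.1405
Proportions for population P3 (n=155): 3/155=0.0194, 16/155=0.1032, 33/155=0.2129, 20/155=0.1290, 3/155=0.0194, 11/155=0.0710, 19/155=0.1226, 26/155=0.1677, 24/155=0.1548
Σ p₁ᵢp₂ᵢ = 0.000629 + 0.003901 + 0.044879 + 0.024407 + 0.003042 + 0.012283 + 0.002648 + 0.006339 + 0.021749 = 0.119877
Σp_1ᵢ² = 0.0324² + 0.0378² + 0.2108² + 0.1892² + 0.1568² + 0.1730² + 0.0216² + 0.0378² + 0.1405² = 0.001050 + 0.001429 + 0.044437 + 0.035797 + 0.024586 + 0.029929 + 0.000467 + 0.001429 + 0.019740 = 0.158864
Σp_2ᵢ² = 0.0194² + 0.1032² + 0.2129² + 0.1290² + 0.0194² + 0.0710² + 0.1226² + 0.1677² + 0.1548² = 0.000376 + 0.010650 + 0.045326 + 0.016641 + 0.000376 + 0.005041 + 0.015031 + 0.028123 + 0.023963 = 0.145527
O = 0.119877 / √(0.158864 × 0.145527) = 0.119877 / 0.1520493 = 0.7884

0.79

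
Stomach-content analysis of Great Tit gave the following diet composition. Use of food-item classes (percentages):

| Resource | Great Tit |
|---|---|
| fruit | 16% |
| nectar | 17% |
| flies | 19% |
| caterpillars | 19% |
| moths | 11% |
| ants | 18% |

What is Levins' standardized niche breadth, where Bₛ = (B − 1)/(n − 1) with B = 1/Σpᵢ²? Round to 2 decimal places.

0.97

Convert percentages to proportions (divide by 100).
Σpᵢ² = 0.16² + 0.17² + 0.19² + 0.19² + 0.11² + 0.18² = 0.0256 + 0.0289 + 0.0361 + 0.0361 + 0.0121 + 0.0324 = 0.1712
B = 1 / 0.1712 = 5.8411
Bₛ = (B − 1)/(n − 1) = (5.8411 − 1)/(6 − 1) = 4.8411/5 = 0.9682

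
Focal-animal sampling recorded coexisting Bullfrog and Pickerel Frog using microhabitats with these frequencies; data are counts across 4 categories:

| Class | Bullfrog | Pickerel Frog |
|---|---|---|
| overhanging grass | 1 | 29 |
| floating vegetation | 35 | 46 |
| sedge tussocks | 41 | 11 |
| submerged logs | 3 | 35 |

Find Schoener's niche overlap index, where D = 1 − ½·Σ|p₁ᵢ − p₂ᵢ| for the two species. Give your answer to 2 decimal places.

Proportions for Bullfrog (n=80): 1/80=0.0125, 35/80=0.4375, 41/80=0.5125, 3/80=0.0375
Proportions for Pickerel Frog (n=121): 29/121=0.2397, 46/121=0.3802, 11/121=0.0909, 35/121=0.2893
Σ|p₁ᵢ − p₂ᵢ| = 0.2272 + 0.0573 + 0.4216 + 0.2518 = 0.9579
D = 1 − ½ × 0.9579 = 1 − 0.47895 = 0.52105

0.52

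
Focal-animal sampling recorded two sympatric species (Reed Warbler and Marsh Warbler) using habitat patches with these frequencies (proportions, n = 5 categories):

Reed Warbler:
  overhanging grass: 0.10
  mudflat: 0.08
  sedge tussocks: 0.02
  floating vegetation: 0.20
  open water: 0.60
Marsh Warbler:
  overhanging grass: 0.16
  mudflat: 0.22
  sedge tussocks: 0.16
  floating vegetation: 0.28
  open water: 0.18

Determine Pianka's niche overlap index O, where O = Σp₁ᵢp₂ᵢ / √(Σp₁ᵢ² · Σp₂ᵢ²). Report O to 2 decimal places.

Σ p₁ᵢp₂ᵢ = 0.0160 + 0.0176 + 0.0032 + 0.0560 + 0.1080 = 0.2008
Σp_1ᵢ² = 0.10² + 0.08² + 0.02² + 0.20² + 0.60² = 0.0100 + 0.0064 + 0.0004 + 0.0400 + 0.3600 = 0.4168
Σp_2ᵢ² = 0.16² + 0.22² + 0.16² + 0.28² + 0.18² = 0.0256 + 0.0484 + 0.0256 + 0.0784 + 0.0324 = 0.2104
O = 0.2008 / √(0.4168 × 0.2104) = 0.2008 / 0.29613 = 0.6781

0.68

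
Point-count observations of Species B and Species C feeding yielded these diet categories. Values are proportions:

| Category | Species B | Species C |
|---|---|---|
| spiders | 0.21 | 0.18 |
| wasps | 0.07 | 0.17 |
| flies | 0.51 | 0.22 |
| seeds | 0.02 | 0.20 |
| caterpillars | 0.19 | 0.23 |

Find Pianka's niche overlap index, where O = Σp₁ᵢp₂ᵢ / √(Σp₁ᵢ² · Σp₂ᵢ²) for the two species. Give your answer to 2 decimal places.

0.79

Σ p₁ᵢp₂ᵢ = 0.0378 + 0.0119 + 0.1122 + 0.0040 + 0.0437 = 0.2096
Σp_1ᵢ² = 0.21² + 0.07² + 0.51² + 0.02² + 0.19² = 0.0441 + 0.0049 + 0.2601 + 0.0004 + 0.0361 = 0.3456
Σp_2ᵢ² = 0.18² + 0.17² + 0.22² + 0.20² + 0.23² = 0.0324 + 0.0289 + 0.0484 + 0.0400 + 0.0529 = 0.2026
O = 0.2096 / √(0.3456 × 0.2026) = 0.2096 / 0.26461 = 0.7921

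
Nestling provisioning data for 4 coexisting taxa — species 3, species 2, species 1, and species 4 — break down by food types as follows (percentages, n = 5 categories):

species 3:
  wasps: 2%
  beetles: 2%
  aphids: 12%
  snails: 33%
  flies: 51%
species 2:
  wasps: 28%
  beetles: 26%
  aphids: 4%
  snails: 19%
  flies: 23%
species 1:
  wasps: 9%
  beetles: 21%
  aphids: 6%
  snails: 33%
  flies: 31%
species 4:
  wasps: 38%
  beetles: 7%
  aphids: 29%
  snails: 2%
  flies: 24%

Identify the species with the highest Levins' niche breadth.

Convert percentages to proportions (divide by 100).
Σp_3ᵢ² = 0.02² + 0.02² + 0.12² + 0.33² + 0.51² = 0.0004 + 0.0004 + 0.0144 + 0.1089 + 0.2601 = 0.3842
B_3 = 1 / 0.3842 = 2.6028
Σp_2ᵢ² = 0.28² + 0.26² + 0.04² + 0.19² + 0.23² = 0.0784 + 0.0676 + 0.0016 + 0.0361 + 0.0529 = 0.2366
B_2 = 1 / 0.2366 = 4.2265
Σp_1ᵢ² = 0.09² + 0.21² + 0.06² + 0.33² + 0.31² = 0.0081 + 0.0441 + 0.0036 + 0.1089 + 0.0961 = 0.2608
B_1 = 1 / 0.2608 = 3.8344
Σp_4ᵢ² = 0.38² + 0.07² + 0.29² + 0.02² + 0.24² = 0.1444 + 0.0049 + 0.0841 + 0.0004 + 0.0576 = 0.2914
B_4 = 1 / 0.2914 = 3.4317
Highest B → broadest niche (most generalist): species 2 (B = 4.23).

species 2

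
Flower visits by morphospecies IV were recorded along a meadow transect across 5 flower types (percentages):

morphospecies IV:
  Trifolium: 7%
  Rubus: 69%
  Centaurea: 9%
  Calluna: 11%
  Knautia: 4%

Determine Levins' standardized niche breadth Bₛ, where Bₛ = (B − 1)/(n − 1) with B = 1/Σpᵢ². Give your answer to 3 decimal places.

0.247

Convert percentages to proportions (divide by 100).
Σpᵢ² = 0.07² + 0.69² + 0.09² + 0.11² + 0.04² = 0.0049 + 0.4761 + 0.0081 + 0.0121 + 0.0016 = 0.5028
B = 1 / 0.5028 = 1.98886
Bₛ = (B − 1)/(n − 1) = (1.98886 − 1)/(5 − 1) = 0.98886/4 = 0.24722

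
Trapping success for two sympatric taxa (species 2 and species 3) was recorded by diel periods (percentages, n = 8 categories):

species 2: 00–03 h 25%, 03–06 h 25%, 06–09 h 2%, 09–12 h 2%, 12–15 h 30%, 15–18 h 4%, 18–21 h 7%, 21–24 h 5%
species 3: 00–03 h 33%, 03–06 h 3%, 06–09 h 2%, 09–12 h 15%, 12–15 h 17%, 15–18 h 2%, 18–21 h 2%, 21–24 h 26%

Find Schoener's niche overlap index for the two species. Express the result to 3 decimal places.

Convert percentages to proportions (divide by 100).
Σ|p₁ᵢ − p₂ᵢ| = 0.08 + 0.22 + 0.00 + 0.13 + 0.13 + 0.02 + 0.05 + 0.21 = 0.84
D = 1 − ½ × 0.84 = 1 − 0.420 = 0.58000

0.580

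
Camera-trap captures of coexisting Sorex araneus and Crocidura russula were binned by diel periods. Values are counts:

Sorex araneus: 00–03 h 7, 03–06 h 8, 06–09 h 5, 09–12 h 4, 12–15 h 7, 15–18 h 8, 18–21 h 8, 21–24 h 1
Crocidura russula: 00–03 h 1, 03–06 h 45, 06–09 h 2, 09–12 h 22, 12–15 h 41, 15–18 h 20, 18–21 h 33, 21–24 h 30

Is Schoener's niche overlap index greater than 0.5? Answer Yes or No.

Proportions for Sorex araneus (n=48): 7/48=0.1458, 8/48=0.1667, 5/48=0.1042, 4/48=0.0833, 7/48=0.1458, 8/48=0.1667, 8/48=0.1667, 1/48=0.0208
Proportions for Crocidura russula (n=194): 1/194=0.0052, 45/194=0.2320, 2/194=0.0103, 22/194=0.1134, 41/194=0.2113, 20/194=0.1031, 33/194=0.1701, 30/194=0.1546
Σ|p₁ᵢ − p₂ᵢ| = 0.1406 + 0.0653 + 0.0939 + 0.0301 + 0.0655 + 0.0636 + 0.0034 + 0.1338 = 0.5962
D = 1 − ½ × 0.5962 = 1 − 0.29810 = 0.70190
D = 0.70190 > 0.5 → Yes.

Yes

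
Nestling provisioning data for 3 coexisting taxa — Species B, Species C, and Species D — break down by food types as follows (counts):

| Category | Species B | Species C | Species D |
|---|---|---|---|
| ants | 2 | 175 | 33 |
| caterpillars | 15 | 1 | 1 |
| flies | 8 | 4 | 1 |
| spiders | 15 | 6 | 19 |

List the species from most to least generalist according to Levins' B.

Species B > Species D > Species C

Proportions for Species B (n=40): 2/40=0.0500, 15/40=0.3750, 8/40=0.2000, 15/40=0.3750
Proportions for Species C (n=186): 175/186=0.9409, 1/186=0.0054, 4/186=0.0215, 6/186=0.0323
Proportions for Species D (n=54): 33/54=0.6111, 1/54=0.0185, 1/54=0.0185, 19/54=0.3519
Σp_Bᵢ² = 0.0500² + 0.3750² + 0.2000² + 0.3750² = 0.002500 + 0.140625 + 0.040000 + 0.140625 = 0.323750
B_B = 1 / 0.323750 = 3.0888
Σp_Cᵢ² = 0.9409² + 0.0054² + 0.0215² + 0.0323² = 0.885293 + 0.000029 + 0.000462 + 0.001043 = 0.886827
B_C = 1 / 0.886827 = 1.1276
Σp_Dᵢ² = 0.6111² + 0.0185² + 0.0185² + 0.3519² = 0.373443 + 0.000342 + 0.000342 + 0.123834 = 0.497961
B_D = 1 / 0.497961 = 2.0082
Ranking by B (broadest → narrowest): Species B (3.09) > Species D (2.01) > Species C (1.13)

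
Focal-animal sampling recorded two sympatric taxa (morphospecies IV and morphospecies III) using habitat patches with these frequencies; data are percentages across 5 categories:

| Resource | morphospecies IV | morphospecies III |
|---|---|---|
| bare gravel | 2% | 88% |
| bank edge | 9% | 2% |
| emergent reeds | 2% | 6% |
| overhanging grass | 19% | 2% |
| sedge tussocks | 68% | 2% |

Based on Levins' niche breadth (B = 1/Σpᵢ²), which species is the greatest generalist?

morphospecies IV

Convert percentages to proportions (divide by 100).
Σp_IVᵢ² = 0.02² + 0.09² + 0.02² + 0.19² + 0.68² = 0.0004 + 0.0081 + 0.0004 + 0.0361 + 0.4624 = 0.5074
B_IV = 1 / 0.5074 = 1.9708
Σp_IIIᵢ² = 0.88² + 0.02² + 0.06² + 0.02² + 0.02² = 0.7744 + 0.0004 + 0.0036 + 0.0004 + 0.0004 = 0.7792
B_III = 1 / 0.7792 = 1.2834
Highest B → broadest niche (most generalist): morphospecies IV (B = 1.97).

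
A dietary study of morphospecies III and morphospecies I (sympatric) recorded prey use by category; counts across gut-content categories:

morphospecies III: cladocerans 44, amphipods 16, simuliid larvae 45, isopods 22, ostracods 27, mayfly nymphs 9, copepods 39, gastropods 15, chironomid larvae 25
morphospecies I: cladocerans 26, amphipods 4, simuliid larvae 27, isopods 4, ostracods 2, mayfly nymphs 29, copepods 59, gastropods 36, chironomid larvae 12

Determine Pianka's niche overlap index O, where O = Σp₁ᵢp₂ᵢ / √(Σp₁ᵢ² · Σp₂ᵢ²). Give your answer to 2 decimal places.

0.79

Proportions for morphospecies III (n=242): 44/242=0.1818, 16/242=0.0661, 45/242=0.1860, 22/242=0.0909, 27/242=0.1116, 9/242=0.0372, 39/242=0.1612, 15/242=0.0620, 25/242=0.1033
Proportions for morphospecies I (n=199): 26/199=0.1307, 4/199=0.0201, 27/199=0.1357, 4/199=0.0201, 2/199=0.0101, 29/199=0.1457, 59/199=0.2965, 36/199=0.1809, 12/199=0.0603
Σ p₁ᵢp₂ᵢ = 0.023761 + 0.001329 + 0.025240 + 0.001827 + 0.001127 + 0.005420 + 0.047796 + 0.011216 + 0.006229 = 0.123945
Σp_1ᵢ² = 0.1818² + 0.0661² + 0.1860² + 0.0909² + 0.1116² + 0.0372² + 0.1612² + 0.0620² + 0.1033² = 0.033051 + 0.004369 + 0.034596 + 0.008263 + 0.012455 + 0.001384 + 0.025985 + 0.003844 + 0.010671 = 0.134618
Σp_2ᵢ² = 0.1307² + 0.0201² + 0.1357² + 0.0201² + 0.0101² + 0.1457² + 0.2965² + 0.1809² + 0.0603² = 0.017082 + 0.000404 + 0.018414 + 0.000404 + 0.000102 + 0.021228 + 0.087912 + 0.032725 + 0.003636 = 0.181907
O = 0.123945 / √(0.134618 × 0.181907) = 0.123945 / 0.1564863 = 0.7921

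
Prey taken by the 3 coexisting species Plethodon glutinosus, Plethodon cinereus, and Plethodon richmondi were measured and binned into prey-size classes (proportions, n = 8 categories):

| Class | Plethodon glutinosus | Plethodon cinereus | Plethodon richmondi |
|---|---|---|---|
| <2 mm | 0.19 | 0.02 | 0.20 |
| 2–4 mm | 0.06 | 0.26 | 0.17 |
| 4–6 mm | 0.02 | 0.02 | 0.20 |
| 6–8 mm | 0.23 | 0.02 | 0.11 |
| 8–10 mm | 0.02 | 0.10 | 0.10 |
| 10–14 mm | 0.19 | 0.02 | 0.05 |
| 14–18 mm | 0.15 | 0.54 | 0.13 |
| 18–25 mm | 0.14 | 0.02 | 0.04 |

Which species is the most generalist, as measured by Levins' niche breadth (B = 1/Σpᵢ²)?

Σp_glutᵢ² = 0.19² + 0.06² + 0.02² + 0.23² + 0.02² + 0.19² + 0.15² + 0.14² = 0.0361 + 0.0036 + 0.0004 + 0.0529 + 0.0004 + 0.0361 + 0.0225 + 0.0196 = 0.1716
B_glut = 1 / 0.1716 = 5.8275
Σp_cineᵢ² = 0.02² + 0.26² + 0.02² + 0.02² + 0.10² + 0.02² + 0.54² + 0.02² = 0.0004 + 0.0676 + 0.0004 + 0.0004 + 0.0100 + 0.0004 + 0.2916 + 0.0004 = 0.3712
B_cine = 1 / 0.3712 = 2.6940
Σp_richᵢ² = 0.20² + 0.17² + 0.20² + 0.11² + 0.10² + 0.05² + 0.13² + 0.04² = 0.0400 + 0.0289 + 0.0400 + 0.0121 + 0.0100 + 0.0025 + 0.0169 + 0.0016 = 0.1520
B_rich = 1 / 0.1520 = 6.5789
Highest B → broadest niche (most generalist): Plethodon richmondi (B = 6.58).

Plethodon richmondi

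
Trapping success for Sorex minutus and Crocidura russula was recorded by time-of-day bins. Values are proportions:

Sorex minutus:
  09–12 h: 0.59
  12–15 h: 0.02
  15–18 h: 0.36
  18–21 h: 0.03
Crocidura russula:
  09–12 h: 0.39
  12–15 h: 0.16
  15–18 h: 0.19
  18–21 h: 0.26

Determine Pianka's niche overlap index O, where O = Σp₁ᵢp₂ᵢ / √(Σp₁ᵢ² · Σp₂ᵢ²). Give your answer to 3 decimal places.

0.843

Σ p₁ᵢp₂ᵢ = 0.2301 + 0.0032 + 0.0684 + 0.0078 = 0.3095
Σp_1ᵢ² = 0.59² + 0.02² + 0.36² + 0.03² = 0.3481 + 0.0004 + 0.1296 + 0.0009 = 0.4790
Σp_2ᵢ² = 0.39² + 0.16² + 0.19² + 0.26² = 0.1521 + 0.0256 + 0.0361 + 0.0676 = 0.2814
O = 0.3095 / √(0.4790 × 0.2814) = 0.3095 / 0.367138 = 0.84301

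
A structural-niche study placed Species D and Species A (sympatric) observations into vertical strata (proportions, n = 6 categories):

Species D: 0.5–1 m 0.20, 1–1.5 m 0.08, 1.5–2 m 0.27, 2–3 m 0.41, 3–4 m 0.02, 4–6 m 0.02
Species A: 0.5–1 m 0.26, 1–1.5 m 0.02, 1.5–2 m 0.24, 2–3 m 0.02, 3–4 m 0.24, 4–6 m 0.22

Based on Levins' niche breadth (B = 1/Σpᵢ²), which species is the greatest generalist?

Species A

Σp_Dᵢ² = 0.20² + 0.08² + 0.27² + 0.41² + 0.02² + 0.02² = 0.0400 + 0.0064 + 0.0729 + 0.1681 + 0.0004 + 0.0004 = 0.2882
B_D = 1 / 0.2882 = 3.4698
Σp_Aᵢ² = 0.26² + 0.02² + 0.24² + 0.02² + 0.24² + 0.22² = 0.0676 + 0.0004 + 0.0576 + 0.0004 + 0.0576 + 0.0484 = 0.2320
B_A = 1 / 0.2320 = 4.3103
Highest B → broadest niche (most generalist): Species A (B = 4.31).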